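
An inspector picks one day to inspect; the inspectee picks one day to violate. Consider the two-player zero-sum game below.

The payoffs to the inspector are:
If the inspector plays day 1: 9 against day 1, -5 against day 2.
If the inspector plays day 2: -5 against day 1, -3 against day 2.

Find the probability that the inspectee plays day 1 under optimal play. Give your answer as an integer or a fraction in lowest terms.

Row minima are -5 and -5, so the inspector's maximin is -5; column maxima are 9 and -3, so the inspectee's minimax is -3. These differ, so the equilibrium is in mixed strategies.
Let the inspectee play day 1 with probability q. The inspector is indifferent when 9q − 5(1−q) = −5q − 3(1−q), giving q = 1/8.

1/8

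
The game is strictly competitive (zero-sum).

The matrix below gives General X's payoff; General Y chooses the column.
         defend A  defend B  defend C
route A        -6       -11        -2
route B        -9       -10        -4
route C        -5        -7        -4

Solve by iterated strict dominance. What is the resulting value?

-7

Column defend C is strictly dominated by defend A for General Y (-6<-2, -9<-4, -5<-4); eliminate defend C.
Column defend A is strictly dominated by defend B for General Y (-11<-6, -10<-9, -7<-5); eliminate defend A.
Row route A is strictly dominated by row route B (-10>-11); eliminate route A.
Row route B is strictly dominated by row route C (-7>-10); eliminate route B.
Only (route C, defend B) remains, with payoff -7.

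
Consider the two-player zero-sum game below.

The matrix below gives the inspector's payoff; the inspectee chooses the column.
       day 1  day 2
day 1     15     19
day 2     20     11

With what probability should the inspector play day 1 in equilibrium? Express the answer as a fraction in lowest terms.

Row minima are 15 and 11, so the inspector's maximin is 15; column maxima are 20 and 19, so the inspectee's minimax is 19. These differ, so the equilibrium is in mixed strategies.
Let the inspector play day 1 with probability p. The inspectee is indifferent when 15p + 20(1−p) = 19p + 11(1−p), giving p = 9/13.

9/13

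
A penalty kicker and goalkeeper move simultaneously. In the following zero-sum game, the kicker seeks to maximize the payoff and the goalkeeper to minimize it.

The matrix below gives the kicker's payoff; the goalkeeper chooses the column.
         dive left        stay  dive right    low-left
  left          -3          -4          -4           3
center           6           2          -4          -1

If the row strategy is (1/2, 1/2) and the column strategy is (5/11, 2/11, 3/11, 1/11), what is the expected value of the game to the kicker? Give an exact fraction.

-1/2

Against (5/11, 2/11, 3/11, 1/11), each row's expected payoff is left: -32/11; center: 21/11.
Taking the (1/2, 1/2)-weighted average: (1/2)·(-32/11) + (1/2)·(21/11) = -1/2.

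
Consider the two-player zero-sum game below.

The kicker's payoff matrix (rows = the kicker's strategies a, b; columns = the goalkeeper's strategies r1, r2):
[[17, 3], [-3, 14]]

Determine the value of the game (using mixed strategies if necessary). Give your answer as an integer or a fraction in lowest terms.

Row minima are 3 and -3, so the kicker's maximin is 3; column maxima are 17 and 14, so the goalkeeper's minimax is 14. These differ, so the equilibrium is in mixed strategies.
Let the kicker play a with probability p. The goalkeeper is indifferent when 17p − 3(1−p) = 3p + 14(1−p), giving p = 17/31.
Let the goalkeeper play r1 with probability q. The kicker is indifferent when 17q + 3(1−q) = −3q + 14(1−q), giving q = 11/31.
The value is 17·(11/31) + (3)·(20/31) = 247/31.

247/31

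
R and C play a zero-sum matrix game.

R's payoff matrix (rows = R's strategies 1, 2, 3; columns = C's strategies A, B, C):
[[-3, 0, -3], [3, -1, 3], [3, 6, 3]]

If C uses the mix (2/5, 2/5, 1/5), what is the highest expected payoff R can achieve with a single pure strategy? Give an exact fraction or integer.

21/5

1: (-3)·(2/5) + (0)·(2/5) + (-3)·(1/5) = -9/5.
2: (3)·(2/5) + (-1)·(2/5) + (3)·(1/5) = 7/5.
3: (3)·(2/5) + (6)·(2/5) + (3)·(1/5) = 21/5.
The best pure response is 3 with expected payoff 21/5.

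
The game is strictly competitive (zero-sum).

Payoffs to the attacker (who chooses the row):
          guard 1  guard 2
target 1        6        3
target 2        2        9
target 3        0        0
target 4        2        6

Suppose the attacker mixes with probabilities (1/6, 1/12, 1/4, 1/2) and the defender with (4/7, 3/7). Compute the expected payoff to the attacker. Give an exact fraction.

Against (4/7, 3/7), each row's expected payoff is target 1: 33/7; target 2: 5; target 3: 0; target 4: 26/7.
Taking the (1/6, 1/12, 1/4, 1/2)-weighted average: (1/6)·(33/7) + (1/12)·(5) + (1/4)·(0) + (1/2)·(26/7) = 257/84.

257/84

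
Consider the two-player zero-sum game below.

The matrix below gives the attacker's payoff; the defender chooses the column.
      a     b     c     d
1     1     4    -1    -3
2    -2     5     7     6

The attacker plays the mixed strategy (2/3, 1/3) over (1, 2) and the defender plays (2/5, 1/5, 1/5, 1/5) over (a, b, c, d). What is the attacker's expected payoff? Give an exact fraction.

6/5

Against (2/5, 1/5, 1/5, 1/5), each row's expected payoff is 1: 2/5; 2: 14/5.
Taking the (2/3, 1/3)-weighted average: (2/3)·(2/5) + (1/3)·(14/5) = 6/5.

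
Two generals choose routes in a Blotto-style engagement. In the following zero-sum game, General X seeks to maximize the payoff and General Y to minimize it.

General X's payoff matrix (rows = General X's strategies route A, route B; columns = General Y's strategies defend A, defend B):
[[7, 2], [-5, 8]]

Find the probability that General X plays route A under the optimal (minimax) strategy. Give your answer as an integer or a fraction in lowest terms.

13/18

Row minima are 2 and -5, so General X's maximin is 2; column maxima are 7 and 8, so General Y's minimax is 7. These differ, so the equilibrium is in mixed strategies.
Let General X play route A with probability p. General Y is indifferent when 7p − 5(1−p) = 2p + 8(1−p), giving p = 13/18.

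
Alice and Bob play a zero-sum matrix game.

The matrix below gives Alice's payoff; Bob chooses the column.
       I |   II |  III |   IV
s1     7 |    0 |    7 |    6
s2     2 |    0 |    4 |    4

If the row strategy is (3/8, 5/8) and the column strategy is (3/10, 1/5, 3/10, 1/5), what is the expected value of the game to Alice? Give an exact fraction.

73/20

Against (3/10, 1/5, 3/10, 1/5), each row's expected payoff is s1: 27/5; s2: 13/5.
Taking the (3/8, 5/8)-weighted average: (3/8)·(27/5) + (5/8)·(13/5) = 73/20.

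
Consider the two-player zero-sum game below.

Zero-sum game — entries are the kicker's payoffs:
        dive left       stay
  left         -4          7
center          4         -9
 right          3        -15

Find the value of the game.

-1/3

Row right is strictly dominated by row center, so the kicker never plays it.
The remaining 2×2 game on (left, center) × (dive left, stay) has no saddle point. Let the kicker play left with probability p; indifference gives −4p + 4(1−p) = 7p − 9(1−p), so p = 13/24.
Similarly the goalkeeper's optimal q on dive left is 2/3, and the value is -4·(2/3) + (7)·(1/3) = -1/3.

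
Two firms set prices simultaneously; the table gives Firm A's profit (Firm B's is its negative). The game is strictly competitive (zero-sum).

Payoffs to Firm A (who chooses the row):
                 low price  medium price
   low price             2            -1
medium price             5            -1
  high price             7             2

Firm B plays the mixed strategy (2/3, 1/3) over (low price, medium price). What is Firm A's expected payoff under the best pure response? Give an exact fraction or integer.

low price: (2)·(2/3) + (-1)·(1/3) = 1.
medium price: (5)·(2/3) + (-1)·(1/3) = 3.
high price: (7)·(2/3) + (2)·(1/3) = 16/3.
The best pure response is high price with expected payoff 16/3.

16/3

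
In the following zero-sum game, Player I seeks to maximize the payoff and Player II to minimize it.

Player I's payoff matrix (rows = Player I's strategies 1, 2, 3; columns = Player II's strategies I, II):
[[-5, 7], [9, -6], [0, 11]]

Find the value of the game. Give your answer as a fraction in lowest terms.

Row 1 is strictly dominated by row 3, so Player I never plays it.
The remaining 2×2 game on (2, 3) × (I, II) has no saddle point. Let Player I play 2 with probability p; indifference gives 9p = −6p + 11(1−p), so p = 11/26.
Similarly Player II's optimal q on I is 17/26, and the value is 9·(17/26) + (-6)·(9/26) = 99/26.

99/26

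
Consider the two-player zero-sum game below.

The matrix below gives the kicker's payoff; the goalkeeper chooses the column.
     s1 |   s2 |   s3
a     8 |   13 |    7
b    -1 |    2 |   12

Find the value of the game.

103/14

Column s2 is strictly dominated by s1 for the goalkeeper (it gives the kicker more in every row).
The remaining 2×2 game on (a, b) × (s1, s3) has no saddle point. Let the kicker play a with probability p; indifference gives 8p − (1−p) = 7p + 12(1−p), so p = 13/14.
Similarly the goalkeeper's optimal q on s1 is 5/14, and the value is 8·(5/14) + (7)·(9/14) = 103/14.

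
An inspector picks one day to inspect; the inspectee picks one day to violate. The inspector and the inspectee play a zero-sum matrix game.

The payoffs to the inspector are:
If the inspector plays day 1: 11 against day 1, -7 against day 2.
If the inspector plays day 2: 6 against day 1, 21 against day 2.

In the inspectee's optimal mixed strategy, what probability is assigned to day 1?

28/33

Row minima are -7 and 6, so the inspector's maximin is 6; column maxima are 11 and 21, so the inspectee's minimax is 11. These differ, so the equilibrium is in mixed strategies.
Let the inspectee play day 1 with probability q. The inspector is indifferent when 11q − 7(1−q) = 6q + 21(1−q), giving q = 28/33.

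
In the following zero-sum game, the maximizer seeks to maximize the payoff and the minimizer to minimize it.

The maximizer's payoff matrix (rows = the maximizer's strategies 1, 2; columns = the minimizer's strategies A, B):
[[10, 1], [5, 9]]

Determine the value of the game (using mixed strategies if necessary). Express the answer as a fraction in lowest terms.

85/13

Row minima are 1 and 5, so the maximizer's maximin is 5; column maxima are 10 and 9, so the minimizer's minimax is 9. These differ, so the equilibrium is in mixed strategies.
Let the maximizer play 1 with probability p. The minimizer is indifferent when 10p + 5(1−p) = p + 9(1−p), giving p = 4/13.
Let the minimizer play A with probability q. The maximizer is indifferent when 10q + (1−q) = 5q + 9(1−q), giving q = 8/13.
The value is 10·(8/13) + (1)·(5/13) = 85/13.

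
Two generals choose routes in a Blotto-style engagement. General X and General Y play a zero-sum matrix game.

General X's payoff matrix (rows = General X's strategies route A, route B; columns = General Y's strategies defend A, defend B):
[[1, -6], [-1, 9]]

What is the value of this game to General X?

Row minima are -6 and -1, so General X's maximin is -1; column maxima are 1 and 9, so General Y's minimax is 1. These differ, so the equilibrium is in mixed strategies.
Let General X play route A with probability p. General Y is indifferent when p − (1−p) = −6p + 9(1−p), giving p = 10/17.
Let General Y play defend A with probability q. General X is indifferent when q − 6(1−q) = −q + 9(1−q), giving q = 15/17.
The value is 1·(15/17) + (-6)·(2/17) = 3/17.

3/17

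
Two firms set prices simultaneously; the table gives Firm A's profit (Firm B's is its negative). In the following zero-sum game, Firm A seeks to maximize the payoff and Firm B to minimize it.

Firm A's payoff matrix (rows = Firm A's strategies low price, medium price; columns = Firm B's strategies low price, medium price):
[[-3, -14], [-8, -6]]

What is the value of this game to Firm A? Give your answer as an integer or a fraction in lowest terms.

Row minima are -14 and -8, so Firm A's maximin is -8; column maxima are -3 and -6, so Firm B's minimax is -6. These differ, so the equilibrium is in mixed strategies.
Let Firm A play low price with probability p. Firm B is indifferent when −3p − 8(1−p) = −14p − 6(1−p), giving p = 2/13.
Let Firm B play low price with probability q. Firm A is indifferent when −3q − 14(1−q) = −8q − 6(1−q), giving q = 8/13.
The value is -3·(8/13) + (-14)·(5/13) = -94/13.

-94/13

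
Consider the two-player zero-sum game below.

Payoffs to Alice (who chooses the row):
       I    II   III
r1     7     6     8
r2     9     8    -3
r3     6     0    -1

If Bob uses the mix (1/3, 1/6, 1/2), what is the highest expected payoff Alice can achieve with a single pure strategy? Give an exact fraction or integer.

22/3

r1: (7)·(1/3) + (6)·(1/6) + (8)·(1/2) = 22/3.
r2: (9)·(1/3) + (8)·(1/6) + (-3)·(1/2) = 17/6.
r3: (6)·(1/3) + (0)·(1/6) + (-1)·(1/2) = 3/2.
The best pure response is r1 with expected payoff 22/3.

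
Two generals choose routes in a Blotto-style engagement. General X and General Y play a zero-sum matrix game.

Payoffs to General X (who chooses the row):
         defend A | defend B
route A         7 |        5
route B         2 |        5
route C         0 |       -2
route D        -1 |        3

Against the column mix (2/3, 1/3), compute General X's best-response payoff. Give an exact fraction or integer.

route A: (7)·(2/3) + (5)·(1/3) = 19/3.
route B: (2)·(2/3) + (5)·(1/3) = 3.
route C: (0)·(2/3) + (-2)·(1/3) = -2/3.
route D: (-1)·(2/3) + (3)·(1/3) = 1/3.
The best pure response is route A with expected payoff 19/3.

19/3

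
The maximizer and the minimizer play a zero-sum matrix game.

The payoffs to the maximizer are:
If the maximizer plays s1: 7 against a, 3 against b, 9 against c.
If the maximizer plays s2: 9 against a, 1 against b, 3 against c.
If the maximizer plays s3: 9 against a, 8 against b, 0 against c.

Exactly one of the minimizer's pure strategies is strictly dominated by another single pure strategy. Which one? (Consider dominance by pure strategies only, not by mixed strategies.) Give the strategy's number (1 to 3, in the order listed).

The minimizer prefers columns that give the maximizer less. Compare a with b: 3 < 7, 1 < 9, 8 < 9.
So b strictly dominates a for the minimizer; a is strictly dominated.

1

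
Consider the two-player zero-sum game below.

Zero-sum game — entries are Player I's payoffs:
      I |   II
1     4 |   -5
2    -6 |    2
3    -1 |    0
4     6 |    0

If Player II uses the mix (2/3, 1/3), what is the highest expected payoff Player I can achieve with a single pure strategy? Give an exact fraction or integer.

4

1: (4)·(2/3) + (-5)·(1/3) = 1.
2: (-6)·(2/3) + (2)·(1/3) = -10/3.
3: (-1)·(2/3) + (0)·(1/3) = -2/3.
4: (6)·(2/3) + (0)·(1/3) = 4.
The best pure response is 4 with expected payoff 4.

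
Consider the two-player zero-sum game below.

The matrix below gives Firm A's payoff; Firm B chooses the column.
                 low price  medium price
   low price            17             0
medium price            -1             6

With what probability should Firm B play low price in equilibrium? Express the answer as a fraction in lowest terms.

Row minima are 0 and -1, so Firm A's maximin is 0; column maxima are 17 and 6, so Firm B's minimax is 6. These differ, so the equilibrium is in mixed strategies.
Let Firm B play low price with probability q. Firm A is indifferent when 17q = −q + 6(1−q), giving q = 1/4.

1/4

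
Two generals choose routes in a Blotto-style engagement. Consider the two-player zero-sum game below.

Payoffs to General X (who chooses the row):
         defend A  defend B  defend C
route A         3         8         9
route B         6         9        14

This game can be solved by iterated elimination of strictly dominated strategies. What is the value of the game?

6

Row route A is strictly dominated by row route B (6>3, 9>8, 14>9); eliminate route A.
Column defend C is strictly dominated by defend A for General Y (6<14); eliminate defend C.
Column defend B is strictly dominated by defend A for General Y (6<9); eliminate defend B.
Only (route B, defend A) remains, with payoff 6.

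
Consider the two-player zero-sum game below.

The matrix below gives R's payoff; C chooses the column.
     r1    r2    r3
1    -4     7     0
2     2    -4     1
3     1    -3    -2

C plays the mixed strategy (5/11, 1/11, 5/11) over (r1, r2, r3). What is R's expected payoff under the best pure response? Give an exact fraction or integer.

1

1: (-4)·(5/11) + (7)·(1/11) + (0)·(5/11) = -13/11.
2: (2)·(5/11) + (-4)·(1/11) + (1)·(5/11) = 1.
3: (1)·(5/11) + (-3)·(1/11) + (-2)·(5/11) = -8/11.
The best pure response is 2 with expected payoff 1.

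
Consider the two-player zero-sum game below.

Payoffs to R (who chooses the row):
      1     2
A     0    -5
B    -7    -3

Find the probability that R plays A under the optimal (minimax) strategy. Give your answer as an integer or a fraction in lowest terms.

4/9

Row minima are -5 and -7, so R's maximin is -5; column maxima are 0 and -3, so C's minimax is -3. These differ, so the equilibrium is in mixed strategies.
Let R play A with probability p. C is indifferent when −7(1−p) = −5p − 3(1−p), giving p = 4/9.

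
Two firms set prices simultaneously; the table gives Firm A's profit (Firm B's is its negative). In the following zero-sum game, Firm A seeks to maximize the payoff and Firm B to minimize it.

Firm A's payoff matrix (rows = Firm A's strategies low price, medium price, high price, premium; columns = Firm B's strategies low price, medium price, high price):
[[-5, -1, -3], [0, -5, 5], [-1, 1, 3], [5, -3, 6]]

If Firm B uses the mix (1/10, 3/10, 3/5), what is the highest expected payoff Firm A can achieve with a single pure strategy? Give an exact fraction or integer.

low price: (-5)·(1/10) + (-1)·(3/10) + (-3)·(3/5) = -13/5.
medium price: (0)·(1/10) + (-5)·(3/10) + (5)·(3/5) = 3/2.
high price: (-1)·(1/10) + (1)·(3/10) + (3)·(3/5) = 2.
premium: (5)·(1/10) + (-3)·(3/10) + (6)·(3/5) = 16/5.
The best pure response is premium with expected payoff 16/5.

16/5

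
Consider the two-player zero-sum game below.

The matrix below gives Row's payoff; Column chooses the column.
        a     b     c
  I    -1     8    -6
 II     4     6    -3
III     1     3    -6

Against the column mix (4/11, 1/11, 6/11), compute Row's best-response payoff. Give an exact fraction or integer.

I: (-1)·(4/11) + (8)·(1/11) + (-6)·(6/11) = -32/11.
II: (4)·(4/11) + (6)·(1/11) + (-3)·(6/11) = 4/11.
III: (1)·(4/11) + (3)·(1/11) + (-6)·(6/11) = -29/11.
The best pure response is II with expected payoff 4/11.

4/11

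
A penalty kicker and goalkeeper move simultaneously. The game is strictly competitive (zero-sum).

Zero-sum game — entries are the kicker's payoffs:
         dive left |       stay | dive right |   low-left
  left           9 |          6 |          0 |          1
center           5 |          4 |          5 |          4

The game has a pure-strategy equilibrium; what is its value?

4

Row minima: 0, 4 → the kicker's maximin is 4.
Column maxima: 9, 6, 5, 4 → the goalkeeper's minimax is 4.
They coincide at (center, low-left), so the value is 4.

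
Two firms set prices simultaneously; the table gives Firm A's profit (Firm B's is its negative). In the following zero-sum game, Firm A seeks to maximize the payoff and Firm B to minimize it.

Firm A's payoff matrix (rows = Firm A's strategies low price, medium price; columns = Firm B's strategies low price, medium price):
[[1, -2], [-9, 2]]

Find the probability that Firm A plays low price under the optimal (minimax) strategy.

Row minima are -2 and -9, so Firm A's maximin is -2; column maxima are 1 and 2, so Firm B's minimax is 1. These differ, so the equilibrium is in mixed strategies.
Let Firm A play low price with probability p. Firm B is indifferent when p − 9(1−p) = −2p + 2(1−p), giving p = 11/14.

11/14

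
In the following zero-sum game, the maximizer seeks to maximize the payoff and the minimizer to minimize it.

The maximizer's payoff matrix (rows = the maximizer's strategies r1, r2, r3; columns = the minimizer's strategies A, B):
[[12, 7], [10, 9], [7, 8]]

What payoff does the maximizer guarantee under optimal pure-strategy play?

9

Row minima: 7, 9, 7 → the maximizer's maximin is 9.
Column maxima: 12, 9 → the minimizer's minimax is 9.
They coincide at (r2, B), so the value is 9.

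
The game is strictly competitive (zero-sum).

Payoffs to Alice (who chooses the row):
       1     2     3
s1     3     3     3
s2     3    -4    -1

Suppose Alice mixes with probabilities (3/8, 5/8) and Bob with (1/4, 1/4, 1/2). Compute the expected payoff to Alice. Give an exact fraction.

Against (1/4, 1/4, 1/2), each row's expected payoff is s1: 3; s2: -3/4.
Taking the (3/8, 5/8)-weighted average: (3/8)·(3) + (5/8)·(-3/4) = 21/32.

21/32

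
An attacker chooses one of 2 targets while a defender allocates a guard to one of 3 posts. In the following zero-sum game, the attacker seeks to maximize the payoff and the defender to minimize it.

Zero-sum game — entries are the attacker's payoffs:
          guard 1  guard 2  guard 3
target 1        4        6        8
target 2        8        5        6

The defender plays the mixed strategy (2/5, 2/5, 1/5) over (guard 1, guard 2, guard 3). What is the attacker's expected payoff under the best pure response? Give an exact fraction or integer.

32/5

target 1: (4)·(2/5) + (6)·(2/5) + (8)·(1/5) = 28/5.
target 2: (8)·(2/5) + (5)·(2/5) + (6)·(1/5) = 32/5.
The best pure response is target 2 with expected payoff 32/5.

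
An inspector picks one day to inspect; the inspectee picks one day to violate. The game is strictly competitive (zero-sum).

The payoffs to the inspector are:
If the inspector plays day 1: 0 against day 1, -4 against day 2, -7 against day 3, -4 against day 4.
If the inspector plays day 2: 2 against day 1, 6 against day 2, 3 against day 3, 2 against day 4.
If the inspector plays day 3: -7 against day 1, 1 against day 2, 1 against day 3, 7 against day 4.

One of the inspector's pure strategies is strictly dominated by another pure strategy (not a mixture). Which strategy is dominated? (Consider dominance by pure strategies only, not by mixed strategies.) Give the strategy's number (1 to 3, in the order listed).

1

Compare day 1 with day 2: 2 > 0, 6 > -4, 3 > -7, 2 > -4.
So day 2 strictly dominates day 1 for the inspector; day 1 is strictly dominated.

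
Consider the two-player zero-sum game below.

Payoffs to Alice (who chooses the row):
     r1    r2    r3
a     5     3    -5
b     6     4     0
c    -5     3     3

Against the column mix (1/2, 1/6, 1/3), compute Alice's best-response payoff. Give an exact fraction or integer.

a: (5)·(1/2) + (3)·(1/6) + (-5)·(1/3) = 4/3.
b: (6)·(1/2) + (4)·(1/6) + (0)·(1/3) = 11/3.
c: (-5)·(1/2) + (3)·(1/6) + (3)·(1/3) = -1.
The best pure response is b with expected payoff 11/3.

11/3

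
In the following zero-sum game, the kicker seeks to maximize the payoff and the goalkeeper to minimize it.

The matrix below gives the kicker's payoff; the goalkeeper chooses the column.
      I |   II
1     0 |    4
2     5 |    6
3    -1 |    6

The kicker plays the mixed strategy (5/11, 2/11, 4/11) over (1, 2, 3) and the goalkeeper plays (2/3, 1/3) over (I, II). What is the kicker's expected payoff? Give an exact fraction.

68/33

Against (2/3, 1/3), each row's expected payoff is 1: 4/3; 2: 16/3; 3: 4/3.
Taking the (5/11, 2/11, 4/11)-weighted average: (5/11)·(4/3) + (2/11)·(16/3) + (4/11)·(4/3) = 68/33.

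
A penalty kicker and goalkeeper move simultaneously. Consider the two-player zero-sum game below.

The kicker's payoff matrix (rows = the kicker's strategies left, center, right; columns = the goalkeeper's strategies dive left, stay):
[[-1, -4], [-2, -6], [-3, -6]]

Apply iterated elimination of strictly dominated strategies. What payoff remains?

Row right is strictly dominated by row left (-1>-3, -4>-6); eliminate right.
Row center is strictly dominated by row left (-1>-2, -4>-6); eliminate center.
Column dive left is strictly dominated by stay for the goalkeeper (-4<-1); eliminate dive left.
Only (left, stay) remains, with payoff -4.

-4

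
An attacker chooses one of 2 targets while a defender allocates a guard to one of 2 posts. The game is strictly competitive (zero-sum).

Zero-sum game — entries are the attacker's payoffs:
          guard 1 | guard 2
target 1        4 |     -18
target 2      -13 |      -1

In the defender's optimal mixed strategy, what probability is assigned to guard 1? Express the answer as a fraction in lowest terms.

Row minima are -18 and -13, so the attacker's maximin is -13; column maxima are 4 and -1, so the defender's minimax is -1. These differ, so the equilibrium is in mixed strategies.
Let the defender play guard 1 with probability q. The attacker is indifferent when 4q − 18(1−q) = −13q − (1−q), giving q = 1/2.

1/2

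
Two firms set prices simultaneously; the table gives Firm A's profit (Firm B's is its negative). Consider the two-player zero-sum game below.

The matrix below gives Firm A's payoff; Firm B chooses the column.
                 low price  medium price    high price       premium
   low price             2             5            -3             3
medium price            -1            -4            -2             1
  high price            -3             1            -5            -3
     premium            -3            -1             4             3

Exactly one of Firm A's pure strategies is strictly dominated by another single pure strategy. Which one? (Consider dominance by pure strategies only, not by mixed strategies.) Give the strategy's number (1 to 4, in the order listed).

Compare high price with low price: 2 > -3, 5 > 1, -3 > -5, 3 > -3.
So low price strictly dominates high price for Firm A; high price is strictly dominated.

3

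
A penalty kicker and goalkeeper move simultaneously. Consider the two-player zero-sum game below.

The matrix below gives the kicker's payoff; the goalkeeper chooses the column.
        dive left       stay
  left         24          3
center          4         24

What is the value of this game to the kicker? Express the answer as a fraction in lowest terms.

564/41

Row minima are 3 and 4, so the kicker's maximin is 4; column maxima are 24 and 24, so the goalkeeper's minimax is 24. These differ, so the equilibrium is in mixed strategies.
Let the kicker play left with probability p. The goalkeeper is indifferent when 24p + 4(1−p) = 3p + 24(1−p), giving p = 20/41.
Let the goalkeeper play dive left with probability q. The kicker is indifferent when 24q + 3(1−q) = 4q + 24(1−q), giving q = 21/41.
The value is 24·(21/41) + (3)·(20/41) = 564/41.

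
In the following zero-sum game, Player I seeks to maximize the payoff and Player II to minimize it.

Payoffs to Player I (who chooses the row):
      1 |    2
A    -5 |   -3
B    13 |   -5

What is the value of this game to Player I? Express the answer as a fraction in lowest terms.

Row minima are -5 and -5, so Player I's maximin is -5; column maxima are 13 and -3, so Player II's minimax is -3. These differ, so the equilibrium is in mixed strategies.
Let Player I play A with probability p. Player II is indifferent when −5p + 13(1−p) = −3p − 5(1−p), giving p = 9/10.
Let Player II play 1 with probability q. Player I is indifferent when −5q − 3(1−q) = 13q − 5(1−q), giving q = 1/10.
The value is -5·(1/10) + (-3)·(9/10) = -16/5.

-16/5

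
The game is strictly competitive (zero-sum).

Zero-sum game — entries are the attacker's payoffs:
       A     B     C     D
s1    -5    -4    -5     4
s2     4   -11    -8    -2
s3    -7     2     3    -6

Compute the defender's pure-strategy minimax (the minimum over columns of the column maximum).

The worst case (largest entry) in each column is A: 4, B: 2, C: 3, D: 4.
The best (smallest) of these is 2.

2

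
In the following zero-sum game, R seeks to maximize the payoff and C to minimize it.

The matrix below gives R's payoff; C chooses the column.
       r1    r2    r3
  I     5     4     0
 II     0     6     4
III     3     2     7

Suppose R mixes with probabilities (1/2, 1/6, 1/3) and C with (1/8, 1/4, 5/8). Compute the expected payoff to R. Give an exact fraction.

155/48

Against (1/8, 1/4, 5/8), each row's expected payoff is I: 13/8; II: 4; III: 21/4.
Taking the (1/2, 1/6, 1/3)-weighted average: (1/2)·(13/8) + (1/6)·(4) + (1/3)·(21/4) = 155/48.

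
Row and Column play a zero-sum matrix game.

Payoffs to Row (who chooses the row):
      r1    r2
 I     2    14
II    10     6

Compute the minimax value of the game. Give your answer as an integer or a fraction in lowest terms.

Row minima are 2 and 6, so Row's maximin is 6; column maxima are 10 and 14, so Column's minimax is 10. These differ, so the equilibrium is in mixed strategies.
Let Row play I with probability p. Column is indifferent when 2p + 10(1−p) = 14p + 6(1−p), giving p = 1/4.
Let Column play r1 with probability q. Row is indifferent when 2q + 14(1−q) = 10q + 6(1−q), giving q = 1/2.
The value is 2·(1/2) + (14)·(1/2) = 8.

8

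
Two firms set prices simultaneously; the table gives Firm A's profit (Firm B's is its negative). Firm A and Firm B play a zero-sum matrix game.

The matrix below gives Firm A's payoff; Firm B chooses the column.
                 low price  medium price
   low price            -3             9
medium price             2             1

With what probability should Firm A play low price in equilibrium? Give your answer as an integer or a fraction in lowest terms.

1/13

Row minima are -3 and 1, so Firm A's maximin is 1; column maxima are 2 and 9, so Firm B's minimax is 2. These differ, so the equilibrium is in mixed strategies.
Let Firm A play low price with probability p. Firm B is indifferent when −3p + 2(1−p) = 9p + (1−p), giving p = 1/13.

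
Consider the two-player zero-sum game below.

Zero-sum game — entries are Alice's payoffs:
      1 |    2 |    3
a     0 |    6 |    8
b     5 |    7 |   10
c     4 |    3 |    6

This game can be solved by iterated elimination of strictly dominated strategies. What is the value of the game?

5

Column 3 is strictly dominated by 1 for Bob (0<8, 5<10, 4<6); eliminate 3.
Row c is strictly dominated by row b (5>4, 7>3); eliminate c.
Column 2 is strictly dominated by 1 for Bob (0<6, 5<7); eliminate 2.
Row a is strictly dominated by row b (5>0); eliminate a.
Only (b, 1) remains, with payoff 5.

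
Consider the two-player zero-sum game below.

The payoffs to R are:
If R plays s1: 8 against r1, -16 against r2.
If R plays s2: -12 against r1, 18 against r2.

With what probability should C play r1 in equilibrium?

Row minima are -16 and -12, so R's maximin is -12; column maxima are 8 and 18, so C's minimax is 8. These differ, so the equilibrium is in mixed strategies.
Let C play r1 with probability q. R is indifferent when 8q − 16(1−q) = −12q + 18(1−q), giving q = 17/27.

17/27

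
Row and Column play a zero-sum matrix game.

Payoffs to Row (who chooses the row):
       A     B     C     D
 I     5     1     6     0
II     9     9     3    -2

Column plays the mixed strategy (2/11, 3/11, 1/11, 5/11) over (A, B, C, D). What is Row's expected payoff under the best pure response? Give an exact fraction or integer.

I: (5)·(2/11) + (1)·(3/11) + (6)·(1/11) + (0)·(5/11) = 19/11.
II: (9)·(2/11) + (9)·(3/11) + (3)·(1/11) + (-2)·(5/11) = 38/11.
The best pure response is II with expected payoff 38/11.

38/11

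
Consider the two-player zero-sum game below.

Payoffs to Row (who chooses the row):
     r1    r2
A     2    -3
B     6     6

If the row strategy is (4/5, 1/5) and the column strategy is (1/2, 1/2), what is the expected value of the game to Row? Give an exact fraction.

Against (1/2, 1/2), each row's expected payoff is A: -1/2; B: 6.
Taking the (4/5, 1/5)-weighted average: (4/5)·(-1/2) + (1/5)·(6) = 4/5.

4/5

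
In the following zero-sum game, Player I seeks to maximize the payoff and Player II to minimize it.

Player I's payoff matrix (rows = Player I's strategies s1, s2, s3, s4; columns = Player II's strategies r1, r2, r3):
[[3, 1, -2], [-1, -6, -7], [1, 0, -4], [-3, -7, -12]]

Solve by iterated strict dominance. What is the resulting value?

Column r1 is strictly dominated by r2 for Player II (1<3, -6<-1, 0<1, -7<-3); eliminate r1.
Column r2 is strictly dominated by r3 for Player II (-2<1, -7<-6, -4<0, -12<-7); eliminate r2.
Row s2 is strictly dominated by row s1 (-2>-7); eliminate s2.
Row s3 is strictly dominated by row s1 (-2>-4); eliminate s3.
Row s4 is strictly dominated by row s1 (-2>-12); eliminate s4.
Only (s1, r3) remains, with payoff -2.

-2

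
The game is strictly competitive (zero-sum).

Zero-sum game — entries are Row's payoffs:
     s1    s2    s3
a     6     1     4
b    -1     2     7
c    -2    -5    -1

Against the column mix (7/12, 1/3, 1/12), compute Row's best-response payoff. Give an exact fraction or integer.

25/6

a: (6)·(7/12) + (1)·(1/3) + (4)·(1/12) = 25/6.
b: (-1)·(7/12) + (2)·(1/3) + (7)·(1/12) = 2/3.
c: (-2)·(7/12) + (-5)·(1/3) + (-1)·(1/12) = -35/12.
The best pure response is a with expected payoff 25/6.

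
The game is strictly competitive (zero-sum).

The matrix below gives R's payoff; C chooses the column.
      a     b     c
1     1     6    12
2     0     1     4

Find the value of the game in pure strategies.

1

Row minima: 1, 0 → R's maximin is 1.
Column maxima: 1, 6, 12 → C's minimax is 1.
They coincide at (1, a), so the value is 1.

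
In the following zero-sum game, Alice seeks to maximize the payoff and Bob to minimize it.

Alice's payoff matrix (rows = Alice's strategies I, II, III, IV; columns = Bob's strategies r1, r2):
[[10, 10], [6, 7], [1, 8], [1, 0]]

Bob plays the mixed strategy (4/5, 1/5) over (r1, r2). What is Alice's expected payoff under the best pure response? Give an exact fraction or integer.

10

I: (10)·(4/5) + (10)·(1/5) = 10.
II: (6)·(4/5) + (7)·(1/5) = 31/5.
III: (1)·(4/5) + (8)·(1/5) = 12/5.
IV: (1)·(4/5) + (0)·(1/5) = 4/5.
The best pure response is I with expected payoff 10.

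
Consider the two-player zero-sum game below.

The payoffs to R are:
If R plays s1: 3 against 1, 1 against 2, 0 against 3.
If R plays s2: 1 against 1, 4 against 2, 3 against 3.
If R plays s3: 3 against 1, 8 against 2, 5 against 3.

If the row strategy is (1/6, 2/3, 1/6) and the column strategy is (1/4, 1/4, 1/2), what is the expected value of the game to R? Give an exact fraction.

Against (1/4, 1/4, 1/2), each row's expected payoff is s1: 1; s2: 11/4; s3: 21/4.
Taking the (1/6, 2/3, 1/6)-weighted average: (1/6)·(1) + (2/3)·(11/4) + (1/6)·(21/4) = 23/8.

23/8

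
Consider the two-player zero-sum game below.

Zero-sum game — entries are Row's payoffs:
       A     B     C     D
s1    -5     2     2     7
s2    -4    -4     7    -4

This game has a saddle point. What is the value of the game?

Row minima: -5, -4 → Row's maximin is -4.
Column maxima: -4, 2, 7, 7 → Column's minimax is -4.
They coincide at (s2, A), so the value is -4.

-4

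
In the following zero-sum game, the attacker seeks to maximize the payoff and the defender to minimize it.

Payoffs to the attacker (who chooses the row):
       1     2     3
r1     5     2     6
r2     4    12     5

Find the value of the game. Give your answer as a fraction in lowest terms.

Column 3 is strictly dominated by 1 for the defender (it gives the attacker more in every row).
The remaining 2×2 game on (r1, r2) × (1, 2) has no saddle point. Let the attacker play r1 with probability p; indifference gives 5p + 4(1−p) = 2p + 12(1−p), so p = 8/11.
Similarly the defender's optimal q on 1 is 10/11, and the value is 5·(10/11) + (2)·(1/11) = 52/11.

52/11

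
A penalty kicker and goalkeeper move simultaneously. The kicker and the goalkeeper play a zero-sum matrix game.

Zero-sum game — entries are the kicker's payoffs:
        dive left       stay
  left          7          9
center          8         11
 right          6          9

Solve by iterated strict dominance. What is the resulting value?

8

Row right is strictly dominated by row center (8>6, 11>9); eliminate right.
Row left is strictly dominated by row center (8>7, 11>9); eliminate left.
Column stay is strictly dominated by dive left for the goalkeeper (8<11); eliminate stay.
Only (center, dive left) remains, with payoff 8.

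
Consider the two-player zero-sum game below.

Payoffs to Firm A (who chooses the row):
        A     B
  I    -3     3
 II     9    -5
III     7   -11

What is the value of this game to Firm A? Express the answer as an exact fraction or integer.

Row III is strictly dominated by row II, so Firm A never plays it.
The remaining 2×2 game on (I, II) × (A, B) has no saddle point. Let Firm A play I with probability p; indifference gives −3p + 9(1−p) = 3p − 5(1−p), so p = 7/10.
Similarly Firm B's optimal q on A is 2/5, and the value is -3·(2/5) + (3)·(3/5) = 3/5.

3/5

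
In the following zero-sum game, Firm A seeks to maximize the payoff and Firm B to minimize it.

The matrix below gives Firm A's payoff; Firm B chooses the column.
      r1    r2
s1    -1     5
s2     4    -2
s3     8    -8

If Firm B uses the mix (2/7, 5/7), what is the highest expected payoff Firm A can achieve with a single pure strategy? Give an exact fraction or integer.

s1: (-1)·(2/7) + (5)·(5/7) = 23/7.
s2: (4)·(2/7) + (-2)·(5/7) = -2/7.
s3: (8)·(2/7) + (-8)·(5/7) = -24/7.
The best pure response is s1 with expected payoff 23/7.

23/7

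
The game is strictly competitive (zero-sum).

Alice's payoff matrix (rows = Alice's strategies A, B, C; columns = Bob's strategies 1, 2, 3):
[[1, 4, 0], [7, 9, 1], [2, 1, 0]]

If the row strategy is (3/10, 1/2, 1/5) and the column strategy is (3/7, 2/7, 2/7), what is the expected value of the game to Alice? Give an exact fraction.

127/35

Against (3/7, 2/7, 2/7), each row's expected payoff is A: 11/7; B: 41/7; C: 8/7.
Taking the (3/10, 1/2, 1/5)-weighted average: (3/10)·(11/7) + (1/2)·(41/7) + (1/5)·(8/7) = 127/35.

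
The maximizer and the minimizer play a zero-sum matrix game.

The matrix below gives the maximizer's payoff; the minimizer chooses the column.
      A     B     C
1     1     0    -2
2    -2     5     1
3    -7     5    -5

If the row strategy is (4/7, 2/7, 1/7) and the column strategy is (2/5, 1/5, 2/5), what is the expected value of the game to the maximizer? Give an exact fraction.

-3/5

Against (2/5, 1/5, 2/5), each row's expected payoff is 1: -2/5; 2: 3/5; 3: -19/5.
Taking the (4/7, 2/7, 1/7)-weighted average: (4/7)·(-2/5) + (2/7)·(3/5) + (1/7)·(-19/5) = -3/5.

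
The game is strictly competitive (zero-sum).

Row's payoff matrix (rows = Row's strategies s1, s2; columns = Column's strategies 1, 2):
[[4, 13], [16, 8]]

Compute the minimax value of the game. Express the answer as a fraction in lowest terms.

176/17

Row minima are 4 and 8, so Row's maximin is 8; column maxima are 16 and 13, so Column's minimax is 13. These differ, so the equilibrium is in mixed strategies.
Let Row play s1 with probability p. Column is indifferent when 4p + 16(1−p) = 13p + 8(1−p), giving p = 8/17.
Let Column play 1 with probability q. Row is indifferent when 4q + 13(1−q) = 16q + 8(1−q), giving q = 5/17.
The value is 4·(5/17) + (13)·(12/17) = 176/17.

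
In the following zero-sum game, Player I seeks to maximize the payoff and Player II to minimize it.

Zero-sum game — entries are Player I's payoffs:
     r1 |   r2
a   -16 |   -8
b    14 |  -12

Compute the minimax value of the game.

-152/17

Row minima are -16 and -12, so Player I's maximin is -12; column maxima are 14 and -8, so Player II's minimax is -8. These differ, so the equilibrium is in mixed strategies.
Let Player I play a with probability p. Player II is indifferent when −16p + 14(1−p) = −8p − 12(1−p), giving p = 13/17.
Let Player II play r1 with probability q. Player I is indifferent when −16q − 8(1−q) = 14q − 12(1−q), giving q = 2/17.
The value is -16·(2/17) + (-8)·(15/17) = -152/17.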